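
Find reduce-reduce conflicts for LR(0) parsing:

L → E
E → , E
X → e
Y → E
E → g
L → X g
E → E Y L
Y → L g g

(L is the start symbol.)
A reduce-reduce conflict occurs when an LR(0) state has two complete items [A → α .] and [B → β .] — both call for a reduction, and with no lookahead the parser cannot choose between them.

Augment with L' → L and build the canonical LR(0) collection (I0 = CLOSURE({[L' → . L]}), then GOTO on every symbol after a dot until no new states appear). It has 15 states:
  I0: { [E → . , E], [E → . E Y L], [E → . g], [L → . E], [L → . X g], [L' → . L], [X → . e] }  — shift
  I1: { [E → , . E], [E → . , E], [E → . E Y L], [E → . g] }  — shift
  I2: { [E → . , E], [E → . E Y L], [E → . g], [E → E . Y L], [L → . E], [L → . X g], [L → E .], [X → . e], [Y → . E], [Y → . L g g] }  — shift, reduce
  I3: { [L' → L .] }  — accept
  I4: { [L → X . g] }  — shift
  I5: { [X → e .] }  — reduce
  I6: { [E → g .] }  — reduce
  I7: { [L → X g .] }  — reduce
  I8: { [E → . , E], [E → . E Y L], [E → . g], [E → E . Y L], [L → . E], [L → . X g], [L → E .], [X → . e], [Y → . E], [Y → . L g g], [Y → E .] }  — shift, 2 reduces
  I9: { [Y → L . g g] }  — shift
  I10: { [E → . , E], [E → . E Y L], [E → . g], [E → E Y . L], [L → . E], [L → . X g], [X → . e] }  — shift
  I11: { [E → E Y L .] }  — reduce
  I12: { [Y → L g . g] }  — shift
  I13: { [Y → L g g .] }  — reduce
  I14: { [E → , E .], [E → . , E], [E → . E Y L], [E → . g], [E → E . Y L], [L → . E], [L → . X g], [X → . e], [Y → . E], [Y → . L g g] }  — shift, reduce

I8 contains complete items [L → E .], [Y → E .] — reduce-reduce conflict.

Answer: Yes — I8: [L → E .] vs [Y → E .]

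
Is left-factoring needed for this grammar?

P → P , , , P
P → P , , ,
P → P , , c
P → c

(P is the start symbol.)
Yes, P has productions with common prefix 'P , ,'

Left-factoring is needed when two productions for the same non-terminal
share a common prefix on the right-hand side.

Productions for P:
  P → P , , , P
  P → P , , ,
  P → P , , c
  P → c

Found common prefix 'P , ,' in productions for P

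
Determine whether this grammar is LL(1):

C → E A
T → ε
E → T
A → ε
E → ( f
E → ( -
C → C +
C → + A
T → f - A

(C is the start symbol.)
A grammar is LL(1) if for each non-terminal N with multiple productions, the predict sets of those productions are pairwise disjoint, where PREDICT(N → α) = (FIRST(α) \ {ε}) ∪ (FOLLOW(N) if α ⇒* ε).

Relevant sets:
  FIRST(E) = { '(', 'f', ε }
  FIRST(A) = { ε }
  FIRST(C) = { '(', '+', 'f', ε }
  FIRST(T) = { 'f', ε }
  FOLLOW(C) = { $, '+' }
  FOLLOW(T) = { $, '+' }
  FOLLOW(E) = { $, '+' }

For C:
  PREDICT(C → E A) = { $, '(', '+', 'f' }
  PREDICT(C → C '+') = { '(', '+', 'f' }
  PREDICT(C → '+' A) = { '+' }
For T:
  PREDICT(T → ε) = { $, '+' }
  PREDICT(T → f '-' A) = { 'f' }
For E:
  PREDICT(E → T) = { $, '+', 'f' }
  PREDICT(E → '(' f) = { '(' }
  PREDICT(E → '(' '-') = { '(' }
A has a single production, so nothing to check there.

Conflict found: Predict set conflict for C: { '(', '+', 'f' }
The grammar is NOT LL(1).

Answer: No. Predict set conflict for C: { '(', '+', 'f' }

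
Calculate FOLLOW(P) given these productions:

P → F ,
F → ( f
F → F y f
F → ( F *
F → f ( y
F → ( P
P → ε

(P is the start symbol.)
P is the start symbol, so $ ∈ FOLLOW(P).
In F → ( P: P is at the end, add FOLLOW(F)

The FOLLOW sets referred to above (computed the same way, to a fixed point):
  FOLLOW(F) = { '*', ',', 'y' }

Taking the union: FOLLOW(P) = { $, '*', ',', 'y' }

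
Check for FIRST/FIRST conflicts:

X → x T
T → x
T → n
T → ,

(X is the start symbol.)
No FIRST/FIRST conflicts.

A FIRST/FIRST conflict occurs when two productions N → α and N → β for the same non-terminal have FIRST(α) ∩ FIRST(β) ≠ ∅ (with ε ∈ FIRST of a nullable right-hand side, so two nullable alternatives also conflict).

Productions for T:
  T → x: FIRST = { 'x' }
  T → n: FIRST = { 'n' }
  T → ,: FIRST = { ',' }
X has only one production, so no FIRST/FIRST conflict is possible there.

All alternatives of each non-terminal have pairwise disjoint FIRST sets.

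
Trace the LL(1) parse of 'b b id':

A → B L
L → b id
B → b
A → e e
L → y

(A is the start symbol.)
LL(1) parsing maintains a stack (initially the start symbol over $) and the input. At each step: if the stack top is a terminal, match it against the current input token; if it is a non-terminal N, replace it with the RHS of M[N, lookahead] (the unique production whose predict set contains the lookahead).

Stack is shown with the top on the left.

Stack   Input     Action
------------------------
A $     b b id $  output A → B L
B L $   b b id $  output B → b
b L $   b b id $  match 'b'
L $     b id $    output L → b id
b id $  b id $    match 'b'
id $    id $      match 'id'
$       $         accept

The string is accepted.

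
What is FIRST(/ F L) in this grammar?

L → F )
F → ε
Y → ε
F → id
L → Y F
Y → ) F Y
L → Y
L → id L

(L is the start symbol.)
To compute FIRST(/ F L), process the symbols left to right:
Symbol / is a terminal. Add '/' and stop.
FIRST(/ F L) = { '/' }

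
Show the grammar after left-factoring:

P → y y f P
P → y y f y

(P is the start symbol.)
P → y y f P'
P' → P
P' → y

Left-factoring transforms A → αβ₁ | αβ₂ into A → αA' and A' → β₁ | β₂
(α is the longest common prefix among the alternatives). Repeat until
no nonterminal has two alternatives with a common prefix.

Round 1: P has alternatives sharing prefix 'y y f'. Introduce P': P → y y f P'
  Add: P' → P
  Add: P' → y

No remaining common prefixes — done.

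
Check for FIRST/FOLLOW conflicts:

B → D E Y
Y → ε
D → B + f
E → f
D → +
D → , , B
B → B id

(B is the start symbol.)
A FIRST/FOLLOW conflict occurs when a non-terminal N has a nullable alternative N → β (β ⇒* ε) and another alternative N → α with FIRST(α) ∩ FOLLOW(N) ≠ ∅: on such a lookahead the parser cannot decide between expanding α and letting N vanish via β.

Nullable non-terminals: Y.
Y has a nullable alternative but only one production, so nothing to check.

B, D, E have no nullable alternative, so no FIRST/FOLLOW check is needed there.

No FIRST/FOLLOW conflicts found.

Answer: No FIRST/FOLLOW conflicts.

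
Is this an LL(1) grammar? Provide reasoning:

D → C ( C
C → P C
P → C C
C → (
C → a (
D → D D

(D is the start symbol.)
A grammar is LL(1) if for each non-terminal N with multiple productions, the predict sets of those productions are pairwise disjoint, where PREDICT(N → α) = (FIRST(α) \ {ε}) ∪ (FOLLOW(N) if α ⇒* ε).

Relevant sets:
  FIRST(C) = { '(', 'a' }
  FIRST(D) = { '(', 'a' }
  FIRST(P) = { '(', 'a' }

For D:
  PREDICT(D → C '(' C) = { '(', 'a' }
  PREDICT(D → D D) = { '(', 'a' }
For C:
  PREDICT(C → P C) = { '(', 'a' }
  PREDICT(C → '(') = { '(' }
  PREDICT(C → a '(') = { 'a' }
P has a single production, so nothing to check there.

Conflict found: Predict set conflict for D: { '(', 'a' }
The grammar is NOT LL(1).

Answer: No. Predict set conflict for D: { '(', 'a' }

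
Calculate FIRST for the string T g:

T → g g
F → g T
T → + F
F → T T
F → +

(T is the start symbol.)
{ '+', 'g' }

FIRST sets of the non-terminals involved (from the grammar, by fixed-point iteration):
  FIRST(T) = { '+', 'g' }

To compute FIRST(T g), process the symbols left to right:
Symbol T is a non-terminal. Add FIRST(T) \ {ε} = { '+', 'g' }
T is not nullable (ε ∉ FIRST(T)), so stop here.
FIRST(T g) = { '+', 'g' }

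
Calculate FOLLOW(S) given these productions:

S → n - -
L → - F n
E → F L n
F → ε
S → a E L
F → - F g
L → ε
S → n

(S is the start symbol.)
S is the start symbol, so $ ∈ FOLLOW(S).
S does not occur on any right-hand side.

Taking the union: FOLLOW(S) = { $ }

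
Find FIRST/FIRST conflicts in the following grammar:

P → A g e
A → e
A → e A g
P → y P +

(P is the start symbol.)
A FIRST/FIRST conflict occurs when two productions N → α and N → β for the same non-terminal have FIRST(α) ∩ FIRST(β) ≠ ∅ (with ε ∈ FIRST of a nullable right-hand side, so two nullable alternatives also conflict).

FIRST sets of the non-terminals at (or reachable through a nullable prefix from) the front of some alternative:
  FIRST(A) = { 'e' }

Productions for P:
  P → A g e: FIRST = { 'e' }
  P → y P +: FIRST = { 'y' }
Productions for A:
  A → e: FIRST = { 'e' }
  A → e A g: FIRST = { 'e' }

Conflict for A: A → e and A → e A g
  Overlap: { 'e' }

Answer: Yes. A → e / A → e A g on { 'e' }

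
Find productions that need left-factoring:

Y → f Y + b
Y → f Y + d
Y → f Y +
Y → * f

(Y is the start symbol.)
Left-factoring is needed when two productions for the same non-terminal
share a common prefix on the right-hand side.

Productions for Y:
  Y → f Y + b
  Y → f Y + d
  Y → f Y +
  Y → * f

Found common prefix 'f Y +' in productions for Y

Answer: Yes, Y has productions with common prefix 'f Y +'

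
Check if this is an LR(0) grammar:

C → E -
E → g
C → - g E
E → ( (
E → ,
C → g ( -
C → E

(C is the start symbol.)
A grammar is LR(0) if no state in the canonical LR(0) collection has:
  - both a shift item (dot before a terminal) and a complete item (shift-reduce conflict), or
  - two or more complete items (reduce-reduce conflict; the accept item [C' → C .] counts as a complete item here).

Augment with C' → C and build the canonical LR(0) collection (I0 = CLOSURE({[C' → . C]}), then GOTO on every symbol after a dot until no new states appear). It has 14 states:
  I0: { [C → . - g E], [C → . E -], [C → . E], [C → . g ( -], [C' → . C], [E → . ( (], [E → . ,], [E → . g] }  — shift
  I1: { [E → ( . (] }  — shift
  I2: { [E → , .] }  — reduce
  I3: { [C → - . g E] }  — shift
  I4: { [C' → C .] }  — accept
  I5: { [C → E . -], [C → E .] }  — shift, reduce
  I6: { [C → g . ( -], [E → g .] }  — shift, reduce
  I7: { [C → g ( . -] }  — shift
  I8: { [C → g ( - .] }  — reduce
  I9: { [C → E - .] }  — reduce
  I10: { [C → - g . E], [E → . ( (], [E → . ,], [E → . g] }  — shift
  I11: { [C → - g E .] }  — reduce
  I12: { [E → g .] }  — reduce
  I13: { [E → ( ( .] }  — reduce

Conflict in state I5:
  Shift-reduce conflict between [C → E .] and [C → E . -]
So the grammar is NOT LR(0).

Answer: No. Shift-reduce conflict between [C → E .] and [C → E . -]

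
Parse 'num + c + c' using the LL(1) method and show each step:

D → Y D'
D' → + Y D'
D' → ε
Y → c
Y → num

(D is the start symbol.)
LL(1) parsing maintains a stack (initially the start symbol over $) and the input. At each step: if the stack top is a terminal, match it against the current input token; if it is a non-terminal N, replace it with the RHS of M[N, lookahead] (the unique production whose predict set contains the lookahead).

Stack is shown with the top on the left.

Stack     Input          Action
-------------------------------
D $       num + c + c $  output D → Y D'
Y D' $    num + c + c $  output Y → num
num D' $  num + c + c $  match 'num'
D' $      + c + c $      output D' → + Y D'
+ Y D' $  + c + c $      match '+'
Y D' $    c + c $        output Y → c
c D' $    c + c $        match 'c'
D' $      + c $          output D' → + Y D'
+ Y D' $  + c $          match '+'
Y D' $    c $            output Y → c
c D' $    c $            match 'c'
D' $      $              output D' → ε
$         $              accept

The string is accepted.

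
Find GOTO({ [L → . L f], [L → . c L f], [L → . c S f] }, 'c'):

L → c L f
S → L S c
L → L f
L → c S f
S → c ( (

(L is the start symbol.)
GOTO(I, 'c') = CLOSURE({ [A → αX.β] : [A → α.Xβ] ∈ I, X = 'c' })

Items with dot before 'c', with the dot advanced:
  [L → . c L f] → [L → c . L f]
  [L → . c S f] → [L → c . S f]
Closure of the advanced items:
  [L → c . L f] has the dot before L: add [L → . c L f], [L → . L f], [L → . c S f]
  [L → c . S f] has the dot before S: add [S → . L S c], [S → . c ( (]

GOTO = { [L → . L f], [L → . c L f], [L → . c S f], [L → c . L f], [L → c . S f], [S → . L S c], [S → . c ( (] }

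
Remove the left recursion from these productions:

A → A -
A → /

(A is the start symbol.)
A → / A'
A' → - A'
A' → ε

A is directly left-recursive. The standard transformation for
  A → A α₁ | ... | A α_m | β₁ | ... | β_n
is
  A  → β₁ A' | ... | β_n A'
  A' → α₁ A' | ... | α_m A' | ε

A → / becomes A → / A'
A → A - becomes A' → - A'
Add A' → ε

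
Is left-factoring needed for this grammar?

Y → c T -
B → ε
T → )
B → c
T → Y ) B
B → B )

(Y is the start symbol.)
Left-factoring is needed when two productions for the same non-terminal
share a common prefix on the right-hand side.

Productions for B:
  B → ε
  B → c
  B → B )
Productions for T:
  T → )
  T → Y ) B

No common prefixes found.

Answer: No, left-factoring is not needed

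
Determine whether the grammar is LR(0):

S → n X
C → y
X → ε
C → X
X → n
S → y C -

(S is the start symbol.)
Augment with S' → S and build the canonical LR(0) collection (I0 = CLOSURE({[S' → . S]}), then GOTO on every symbol after a dot until no new states appear). It has 10 states:
  I0: { [S → . n X], [S → . y C -], [S' → . S] }  — shift
  I1: { [S' → S .] }  — accept
  I2: { [S → n . X], [X → . n], [X → .] }  — shift, reduce
  I3: { [C → . X], [C → . y], [S → y . C -], [X → . n], [X → .] }  — shift, reduce
  I4: { [S → y C . -] }  — shift
  I5: { [C → X .] }  — reduce
  I6: { [X → n .] }  — reduce
  I7: { [C → y .] }  — reduce
  I8: { [S → y C - .] }  — reduce
  I9: { [S → n X .] }  — reduce

Conflict in state I2:
  Shift-reduce conflict between [X → .] and [X → . n]
So the grammar is NOT LR(0).

Answer: No. Shift-reduce conflict between [X → .] and [X → . n]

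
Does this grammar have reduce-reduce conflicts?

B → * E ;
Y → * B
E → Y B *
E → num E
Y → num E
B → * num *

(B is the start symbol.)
A reduce-reduce conflict occurs when an LR(0) state has two complete items [A → α .] and [B → β .] — both call for a reduction, and with no lookahead the parser cannot choose between them.

Augment with B' → B and build the canonical LR(0) collection (I0 = CLOSURE({[B' → . B]}), then GOTO on every symbol after a dot until no new states appear). It has 14 states:
  I0: { [B → . * E ;], [B → . * num *], [B' → . B] }  — shift
  I1: { [B → * . E ;], [B → * . num *], [E → . Y B *], [E → . num E], [Y → . * B], [Y → . num E] }  — shift
  I2: { [B' → B .] }  — accept
  I3: { [B → . * E ;], [B → . * num *], [Y → * . B] }  — shift
  I4: { [B → * E . ;] }  — shift
  I5: { [B → . * E ;], [B → . * num *], [E → Y . B *] }  — shift
  I6: { [B → * num . *], [E → . Y B *], [E → . num E], [E → num . E], [Y → . * B], [Y → . num E], [Y → num . E] }  — shift
  I7: { [B → * num * .], [B → . * E ;], [B → . * num *], [Y → * . B] }  — shift, reduce
  I8: { [E → num E .], [Y → num E .] }  — 2 reduces
  I9: { [E → . Y B *], [E → . num E], [E → num . E], [Y → . * B], [Y → . num E], [Y → num . E] }  — shift
  I10: { [Y → * B .] }  — reduce
  I11: { [E → Y B . *] }  — shift
  I12: { [E → Y B * .] }  — reduce
  I13: { [B → * E ; .] }  — reduce

I8 contains complete items [E → num E .], [Y → num E .] — reduce-reduce conflict.

Answer: Yes — I8: [E → num E .] vs [Y → num E .]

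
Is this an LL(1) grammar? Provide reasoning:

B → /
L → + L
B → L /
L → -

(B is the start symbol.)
A grammar is LL(1) if for each non-terminal N with multiple productions, the predict sets of those productions are pairwise disjoint, where PREDICT(N → α) = (FIRST(α) \ {ε}) ∪ (FOLLOW(N) if α ⇒* ε).

Relevant sets:
  FIRST(L) = { '+', '-' }

For B:
  PREDICT(B → '/') = { '/' }
  PREDICT(B → L '/') = { '+', '-' }
For L:
  PREDICT(L → '+' L) = { '+' }
  PREDICT(L → '-') = { '-' }

All predict sets are disjoint. The grammar IS LL(1).

Answer: Yes, the grammar is LL(1).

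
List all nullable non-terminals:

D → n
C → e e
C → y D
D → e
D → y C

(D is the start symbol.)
None

A non-terminal is nullable if it can derive ε (the empty string): either it has an ε-production, or it has a production whose right-hand side consists entirely of nullable non-terminals.

There are no ε-productions, so no non-terminal can derive ε.
No non-terminals are nullable.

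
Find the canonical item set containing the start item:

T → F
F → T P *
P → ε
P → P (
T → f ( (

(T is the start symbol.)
First, augment the grammar with T' → T
I₀ = CLOSURE({ [T' → . T] }):
  [T' → . T] has the dot before T: add [T → . F], [T → . f ( (]
  [T → . F] has the dot before F: add [F → . T P *]
No further items can be added.

I₀ = { [F → . T P *], [T → . F], [T → . f ( (], [T' → . T] }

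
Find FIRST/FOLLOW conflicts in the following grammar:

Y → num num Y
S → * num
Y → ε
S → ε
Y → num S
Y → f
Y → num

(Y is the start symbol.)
A FIRST/FOLLOW conflict occurs when a non-terminal N has a nullable alternative N → β (β ⇒* ε) and another alternative N → α with FIRST(α) ∩ FOLLOW(N) ≠ ∅: on such a lookahead the parser cannot decide between expanding α and letting N vanish via β.

Nullable non-terminals: S, Y.

S: nullable alternative(s) S → ε; FOLLOW(S) = { $ }
  S → * num: FIRST \ {ε} = { '*' } — disjoint from FOLLOW(S)
  S → ε: FIRST \ {ε} = { } — this is the only nullable alternative, skip

Y: nullable alternative(s) Y → ε; FOLLOW(Y) = { $ }
  Y → num num Y: FIRST \ {ε} = { 'num' } — disjoint from FOLLOW(Y)
  Y → ε: FIRST \ {ε} = { } — this is the only nullable alternative, skip
  Y → num S: FIRST \ {ε} = { 'num' } — disjoint from FOLLOW(Y)
  Y → f: FIRST \ {ε} = { 'f' } — disjoint from FOLLOW(Y)
  Y → num: FIRST \ {ε} = { 'num' } — disjoint from FOLLOW(Y)

No FIRST/FOLLOW conflicts found.

Answer: No FIRST/FOLLOW conflicts.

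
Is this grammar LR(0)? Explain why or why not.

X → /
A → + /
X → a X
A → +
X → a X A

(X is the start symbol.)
A grammar is LR(0) if no state in the canonical LR(0) collection has:
  - both a shift item (dot before a terminal) and a complete item (shift-reduce conflict), or
  - two or more complete items (reduce-reduce conflict; the accept item [X' → X .] counts as a complete item here).

Augment with X' → X and build the canonical LR(0) collection (I0 = CLOSURE({[X' → . X]}), then GOTO on every symbol after a dot until no new states appear). It has 8 states:
  I0: { [X → . /], [X → . a X A], [X → . a X], [X' → . X] }  — shift
  I1: { [X → / .] }  — reduce
  I2: { [X' → X .] }  — accept
  I3: { [X → . /], [X → . a X A], [X → . a X], [X → a . X A], [X → a . X] }  — shift
  I4: { [A → . + /], [A → . +], [X → a X . A], [X → a X .] }  — shift, reduce
  I5: { [A → + . /], [A → + .] }  — shift, reduce
  I6: { [X → a X A .] }  — reduce
  I7: { [A → + / .] }  — reduce

Conflict in state I4:
  Shift-reduce conflict between [X → a X .] and [A → . +]
So the grammar is NOT LR(0).

Answer: No. Shift-reduce conflict between [X → a X .] and [A → . +]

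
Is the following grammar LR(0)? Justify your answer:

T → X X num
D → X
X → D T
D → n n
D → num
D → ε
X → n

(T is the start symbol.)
Augment with T' → T and build the canonical LR(0) collection (I0 = CLOSURE({[T' → . T]}), then GOTO on every symbol after a dot until no new states appear). It has 10 states:
  I0: { [D → . X], [D → . n n], [D → . num], [D → .], [T → . X X num], [T' → . T], [X → . D T], [X → . n] }  — shift, reduce
  I1: { [D → . X], [D → . n n], [D → . num], [D → .], [T → . X X num], [X → . D T], [X → . n], [X → D . T] }  — shift, reduce
  I2: { [T' → T .] }  — accept
  I3: { [D → . X], [D → . n n], [D → . num], [D → .], [D → X .], [T → X . X num], [X → . D T], [X → . n] }  — shift, 2 reduces
  I4: { [D → n . n], [X → n .] }  — shift, reduce
  I5: { [D → num .] }  — reduce
  I6: { [D → n n .] }  — reduce
  I7: { [D → X .], [T → X X . num] }  — shift, reduce
  I8: { [T → X X num .] }  — reduce
  I9: { [X → D T .] }  — reduce

Conflict in state I0:
  Shift-reduce conflict between [D → .] and [D → . n n]
So the grammar is NOT LR(0).

Answer: No. Shift-reduce conflict between [D → .] and [D → . n n]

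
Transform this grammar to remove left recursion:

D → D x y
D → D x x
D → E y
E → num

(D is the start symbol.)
D is directly left-recursive. The standard transformation for
  A → A α₁ | ... | A α_m | β₁ | ... | β_n
is
  A  → β₁ A' | ... | β_n A'
  A' → α₁ A' | ... | α_m A' | ε

D → E y becomes D → E y D'
D → D x y becomes D' → x y D'
D → D x x becomes D' → x x D'
Add D' → ε

Productions for other non-terminals are unchanged:
  E → num

Resulting grammar:
D → E y D'
D' → x y D'
D' → x x D'
D' → ε
E → num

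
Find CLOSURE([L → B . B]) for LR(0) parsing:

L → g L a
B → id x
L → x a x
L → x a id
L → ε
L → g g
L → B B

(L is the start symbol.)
{ [B → . id x], [L → B . B] }

Start with: [L → B . B]
  [L → B . B] has the dot before B: add [B → . id x]
No further items can be added.

CLOSURE = { [B → . id x], [L → B . B] }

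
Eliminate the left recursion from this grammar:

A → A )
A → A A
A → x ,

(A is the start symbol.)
A → x , A'
A' → ) A'
A' → A A'
A' → ε

A is directly left-recursive. The standard transformation for
  A → A α₁ | ... | A α_m | β₁ | ... | β_n
is
  A  → β₁ A' | ... | β_n A'
  A' → α₁ A' | ... | α_m A' | ε

A → x , becomes A → x , A'
A → A ) becomes A' → ) A'
A → A A becomes A' → A A'
Add A' → ε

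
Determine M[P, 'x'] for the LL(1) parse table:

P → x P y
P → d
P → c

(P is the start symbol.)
To find M[P, 'x'], we find productions for P where 'x' is in the predict set (PREDICT(N → α) = (FIRST(α) \ {ε}) ∪ (FOLLOW(N) if α ⇒* ε)).

P → x P y: PREDICT = { 'x' }
  'x' is in predict set, so this production goes in M[P, 'x']
P → d: PREDICT = { 'd' }
P → c: PREDICT = { 'c' }

M[P, 'x'] = P → x P y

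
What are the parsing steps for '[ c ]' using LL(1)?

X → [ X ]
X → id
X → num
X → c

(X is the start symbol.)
Stack is shown with the top on the left.

Stack    Input    Action
------------------------
X $      [ c ] $  output X → [ X ]
[ X ] $  [ c ] $  match '['
X ] $    c ] $    output X → c
c ] $    c ] $    match 'c'
] $      ] $      match ']'
$        $        accept

The string is accepted.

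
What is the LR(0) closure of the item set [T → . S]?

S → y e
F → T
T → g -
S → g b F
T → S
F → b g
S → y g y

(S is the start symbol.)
{ [S → . g b F], [S → . y e], [S → . y g y], [T → . S] }

Start with: [T → . S]
  [T → . S] has the dot before S: add [S → . y e], [S → . g b F], [S → . y g y]
No further items can be added.

CLOSURE = { [S → . g b F], [S → . y e], [S → . y g y], [T → . S] }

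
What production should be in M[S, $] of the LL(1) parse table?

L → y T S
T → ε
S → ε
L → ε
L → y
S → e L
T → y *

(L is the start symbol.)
S → ε

To find M[S, $], we find productions for S where $ is in the predict set (PREDICT(N → α) = (FIRST(α) \ {ε}) ∪ (FOLLOW(N) if α ⇒* ε)).

Relevant sets:
  FOLLOW(S) = { $ }

S → ε: PREDICT = { $ }
  $ is in predict set, so this production goes in M[S, $]
S → e L: PREDICT = { 'e' }

M[S, $] = S → ε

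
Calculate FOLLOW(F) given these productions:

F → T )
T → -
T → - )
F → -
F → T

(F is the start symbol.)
F is the start symbol, so $ ∈ FOLLOW(F).
F does not occur on any right-hand side.

Taking the union: FOLLOW(F) = { $ }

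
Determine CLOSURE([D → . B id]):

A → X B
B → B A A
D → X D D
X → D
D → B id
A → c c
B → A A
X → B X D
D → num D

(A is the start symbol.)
{ [A → . X B], [A → . c c], [B → . A A], [B → . B A A], [D → . B id], [D → . X D D], [D → . num D], [X → . B X D], [X → . D] }

Start with: [D → . B id]
  [D → . B id] has the dot before B: add [B → . B A A], [B → . A A]
  [B → . A A] has the dot before A: add [A → . X B], [A → . c c]
  [A → . X B] has the dot before X: add [X → . D], [X → . B X D]
  [X → . D] has the dot before D: add [D → . X D D], [D → . num D]
No further items can be added.

CLOSURE = { [A → . X B], [A → . c c], [B → . A A], [B → . B A A], [D → . B id], [D → . X D D], [D → . num D], [X → . B X D], [X → . D] }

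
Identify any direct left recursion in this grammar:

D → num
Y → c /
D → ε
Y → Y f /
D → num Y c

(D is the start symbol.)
Yes, Y is left-recursive

D → num: starts with num
Y → c /: starts with c
D → ε: starts with ε
Y → Y f /: LEFT RECURSIVE (starts with Y)
D → num Y c: starts with num

The grammar has direct left recursion on: Y.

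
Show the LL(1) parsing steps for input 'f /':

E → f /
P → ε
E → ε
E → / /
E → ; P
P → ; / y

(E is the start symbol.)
Stack is shown with the top on the left.

Stack  Input  Action
--------------------
E $    f / $  output E → f /
f / $  f / $  match 'f'
/ $    / $    match '/'
$      $      accept

The string is accepted.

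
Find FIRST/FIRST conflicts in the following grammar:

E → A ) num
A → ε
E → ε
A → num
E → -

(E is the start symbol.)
A FIRST/FIRST conflict occurs when two productions N → α and N → β for the same non-terminal have FIRST(α) ∩ FIRST(β) ≠ ∅ (with ε ∈ FIRST of a nullable right-hand side, so two nullable alternatives also conflict).

FIRST sets of the non-terminals at (or reachable through a nullable prefix from) the front of some alternative:
  FIRST(A) = { 'num', ε }

Productions for E:
  E → A ) num: FIRST = { ')', 'num' }
  E → ε: FIRST = { ε }
  E → -: FIRST = { '-' }
Productions for A:
  A → ε: FIRST = { ε }
  A → num: FIRST = { 'num' }

All alternatives of each non-terminal have pairwise disjoint FIRST sets.

Answer: No FIRST/FIRST conflicts.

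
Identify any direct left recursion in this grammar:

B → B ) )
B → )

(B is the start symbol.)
Direct left recursion occurs when N → N α for some non-terminal N (the right-hand side begins with the left-hand side itself).

B → B ) ): LEFT RECURSIVE (starts with B)
B → ): starts with ')'

The grammar has direct left recursion on: B.

Answer: Yes, B is left-recursive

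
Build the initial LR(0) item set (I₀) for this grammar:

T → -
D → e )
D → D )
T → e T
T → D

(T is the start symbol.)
{ [D → . D )], [D → . e )], [T → . -], [T → . D], [T → . e T], [T' → . T] }

First, augment the grammar with T' → T
I₀ = CLOSURE({ [T' → . T] }):
  [T' → . T] has the dot before T: add [T → . -], [T → . e T], [T → . D]
  [T → . D] has the dot before D: add [D → . e )], [D → . D )]
No further items can be added.

I₀ = { [D → . D )], [D → . e )], [T → . -], [T → . D], [T → . e T], [T' → . T] }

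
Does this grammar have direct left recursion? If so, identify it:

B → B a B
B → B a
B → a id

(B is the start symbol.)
Yes, B is left-recursive

Direct left recursion occurs when N → N α for some non-terminal N (the right-hand side begins with the left-hand side itself).

B → B a B: LEFT RECURSIVE (starts with B)
B → B a: LEFT RECURSIVE (starts with B)
B → a id: starts with a

The grammar has direct left recursion on: B.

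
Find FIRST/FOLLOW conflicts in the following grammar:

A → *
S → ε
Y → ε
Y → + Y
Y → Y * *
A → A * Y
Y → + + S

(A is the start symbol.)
A FIRST/FOLLOW conflict occurs when a non-terminal N has a nullable alternative N → β (β ⇒* ε) and another alternative N → α with FIRST(α) ∩ FOLLOW(N) ≠ ∅: on such a lookahead the parser cannot decide between expanding α and letting N vanish via β.

Nullable non-terminals: S, Y.
FIRST sets used below: FIRST(Y) = { '*', '+', ε }
S has a nullable alternative but only one production, so nothing to check.

Y: nullable alternative(s) Y → ε; FOLLOW(Y) = { $, '*' }
  Y → ε: FIRST \ {ε} = { } — this is the only nullable alternative, skip
  Y → + Y: FIRST \ {ε} = { '+' } — disjoint from FOLLOW(Y)
  Y → Y * *: FIRST \ {ε} = { '*', '+' } — overlaps FOLLOW(Y) on { '*' }: CONFLICT
  Y → + + S: FIRST \ {ε} = { '+' } — disjoint from FOLLOW(Y)

A has no nullable alternative, so no FIRST/FOLLOW check is needed there.

So the grammar has 1 FIRST/FOLLOW conflict (marked CONFLICT above).

Answer: Yes. Y → Y '*' '*' with FOLLOW(Y) on { '*' }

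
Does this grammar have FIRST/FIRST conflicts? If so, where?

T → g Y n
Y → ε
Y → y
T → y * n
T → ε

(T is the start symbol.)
No FIRST/FIRST conflicts.

Productions for T:
  T → g Y n: FIRST = { 'g' }
  T → y * n: FIRST = { 'y' }
  T → ε: FIRST = { ε }
Productions for Y:
  Y → ε: FIRST = { ε }
  Y → y: FIRST = { 'y' }

All alternatives of each non-terminal have pairwise disjoint FIRST sets.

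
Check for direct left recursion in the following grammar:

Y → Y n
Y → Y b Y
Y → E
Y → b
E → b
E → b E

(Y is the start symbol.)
Direct left recursion occurs when N → N α for some non-terminal N (the right-hand side begins with the left-hand side itself).

Y → Y n: LEFT RECURSIVE (starts with Y)
Y → Y b Y: LEFT RECURSIVE (starts with Y)
Y → E: starts with E
Y → b: starts with b
E → b: starts with b
E → b E: starts with b

The grammar has direct left recursion on: Y.

Answer: Yes, Y is left-recursive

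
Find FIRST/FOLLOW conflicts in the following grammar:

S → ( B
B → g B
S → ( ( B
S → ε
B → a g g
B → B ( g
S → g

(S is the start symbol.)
No FIRST/FOLLOW conflicts.

A FIRST/FOLLOW conflict occurs when a non-terminal N has a nullable alternative N → β (β ⇒* ε) and another alternative N → α with FIRST(α) ∩ FOLLOW(N) ≠ ∅: on such a lookahead the parser cannot decide between expanding α and letting N vanish via β.

Nullable non-terminals: S.

S: nullable alternative(s) S → ε; FOLLOW(S) = { $ }
  S → ( B: FIRST \ {ε} = { '(' } — disjoint from FOLLOW(S)
  S → ( ( B: FIRST \ {ε} = { '(' } — disjoint from FOLLOW(S)
  S → ε: FIRST \ {ε} = { } — this is the only nullable alternative, skip
  S → g: FIRST \ {ε} = { 'g' } — disjoint from FOLLOW(S)

B has no nullable alternative, so no FIRST/FOLLOW check is needed there.

No FIRST/FOLLOW conflicts found.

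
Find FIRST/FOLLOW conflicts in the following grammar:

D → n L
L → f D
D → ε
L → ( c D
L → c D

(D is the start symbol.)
Nullable non-terminals: D.

D: nullable alternative(s) D → ε; FOLLOW(D) = { $ }
  D → n L: FIRST \ {ε} = { 'n' } — disjoint from FOLLOW(D)
  D → ε: FIRST \ {ε} = { } — this is the only nullable alternative, skip

L has no nullable alternative, so no FIRST/FOLLOW check is needed there.

No FIRST/FOLLOW conflicts found.

Answer: No FIRST/FOLLOW conflicts.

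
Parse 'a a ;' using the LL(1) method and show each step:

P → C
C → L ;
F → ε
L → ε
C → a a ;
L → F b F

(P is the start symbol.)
Stack is shown with the top on the left.

Stack    Input    Action
------------------------
P $      a a ; $  output P → C
C $      a a ; $  output C → a a ;
a a ; $  a a ; $  match 'a'
a ; $    a ; $    match 'a'
; $      ; $      match ';'
$        $        accept

The string is accepted.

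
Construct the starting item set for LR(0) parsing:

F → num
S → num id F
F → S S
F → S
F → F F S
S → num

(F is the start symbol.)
First, augment the grammar with F' → F
I₀ = CLOSURE({ [F' → . F] }):
  [F' → . F] has the dot before F: add [F → . num], [F → . S S], [F → . S], [F → . F F S]
  [F → . S S] has the dot before S: add [S → . num id F], [S → . num]
No further items can be added.

I₀ = { [F → . F F S], [F → . S S], [F → . S], [F → . num], [F' → . F], [S → . num id F], [S → . num] }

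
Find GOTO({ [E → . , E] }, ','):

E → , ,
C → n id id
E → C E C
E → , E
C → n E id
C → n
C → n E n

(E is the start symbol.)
GOTO(I, ',') = CLOSURE({ [A → αX.β] : [A → α.Xβ] ∈ I, X = ',' })

Items with dot before ',', with the dot advanced:
  [E → . , E] → [E → , . E]
Closure of the advanced items:
  [E → , . E] has the dot before E: add [E → . , ,], [E → . C E C], [E → . , E]
  [E → . C E C] has the dot before C: add [C → . n id id], [C → . n E id], [C → . n], [C → . n E n]

GOTO = { [C → . n E id], [C → . n E n], [C → . n id id], [C → . n], [E → , . E], [E → . , ,], [E → . , E], [E → . C E C] }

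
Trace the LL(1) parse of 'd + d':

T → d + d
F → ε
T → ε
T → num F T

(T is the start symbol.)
Stack is shown with the top on the left.

Stack    Input    Action
------------------------
T $      d + d $  output T → d + d
d + d $  d + d $  match 'd'
+ d $    + d $    match '+'
d $      d $      match 'd'
$        $        accept

The string is accepted.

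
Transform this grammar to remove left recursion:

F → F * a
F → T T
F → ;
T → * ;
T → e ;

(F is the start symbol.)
F → T T F'
F → ; F'
F' → * a F'
F' → ε
T → * ;
T → e ;

F is directly left-recursive. The standard transformation for
  A → A α₁ | ... | A α_m | β₁ | ... | β_n
is
  A  → β₁ A' | ... | β_n A'
  A' → α₁ A' | ... | α_m A' | ε

F → T T becomes F → T T F'
F → ; becomes F → ; F'
F → F * a becomes F' → * a F'
Add F' → ε

Productions for other non-terminals are unchanged:
  T → * ;
  T → e ;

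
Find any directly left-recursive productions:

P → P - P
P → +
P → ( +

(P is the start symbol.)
Yes, P is left-recursive

Direct left recursion occurs when N → N α for some non-terminal N (the right-hand side begins with the left-hand side itself).

P → P - P: LEFT RECURSIVE (starts with P)
P → +: starts with '+'
P → ( +: starts with '('

The grammar has direct left recursion on: P.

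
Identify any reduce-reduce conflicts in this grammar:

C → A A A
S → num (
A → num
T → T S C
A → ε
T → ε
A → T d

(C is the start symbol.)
Augment with C' → C and build the canonical LR(0) collection (I0 = CLOSURE({[C' → . C]}), then GOTO on every symbol after a dot until no new states appear). It has 12 states:
  I0: { [A → . T d], [A → . num], [A → .], [C → . A A A], [C' → . C], [T → . T S C], [T → .] }  — shift, 2 reduces
  I1: { [A → . T d], [A → . num], [A → .], [C → A . A A], [T → . T S C], [T → .] }  — shift, 2 reduces
  I2: { [C' → C .] }  — accept
  I3: { [A → T . d], [S → . num (], [T → T . S C] }  — shift
  I4: { [A → num .] }  — reduce
  I5: { [A → . T d], [A → . num], [A → .], [C → . A A A], [T → . T S C], [T → .], [T → T S . C] }  — shift, 2 reduces
  I6: { [A → T d .] }  — reduce
  I7: { [S → num . (] }  — shift
  I8: { [S → num ( .] }  — reduce
  I9: { [T → T S C .] }  — reduce
  I10: { [A → . T d], [A → . num], [A → .], [C → A A . A], [T → . T S C], [T → .] }  — shift, 2 reduces
  I11: { [C → A A A .] }  — reduce

I0 contains complete items [A → .], [T → .] — reduce-reduce conflict.
I1 contains complete items [A → .], [T → .] — reduce-reduce conflict.
I5 contains complete items [A → .], [T → .] — reduce-reduce conflict.
I10 contains complete items [A → .], [T → .] — reduce-reduce conflict.

Answer: Yes — I0: [A → .] vs [T → .]; I1: [A → .] vs [T → .]; I5: [A → .] vs [T → .]; I10: [A → .] vs [T → .]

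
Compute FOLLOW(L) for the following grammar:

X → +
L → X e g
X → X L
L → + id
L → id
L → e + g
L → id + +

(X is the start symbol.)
{ $, '+', 'e', 'id' }

In X → X L: L is at the end, add FOLLOW(X)

The FOLLOW sets referred to above (computed the same way, to a fixed point):
  FOLLOW(X) = { $, '+', 'e', 'id' }

Taking the union: FOLLOW(L) = { $, '+', 'e', 'id' }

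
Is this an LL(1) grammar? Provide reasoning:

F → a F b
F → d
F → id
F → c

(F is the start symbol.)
Yes, the grammar is LL(1).

For F:
  PREDICT(F → a F b) = { 'a' }
  PREDICT(F → d) = { 'd' }
  PREDICT(F → id) = { 'id' }
  PREDICT(F → c) = { 'c' }

All predict sets are disjoint. The grammar IS LL(1).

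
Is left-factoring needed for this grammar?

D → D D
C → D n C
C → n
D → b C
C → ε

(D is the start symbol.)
Left-factoring is needed when two productions for the same non-terminal
share a common prefix on the right-hand side.

Productions for D:
  D → D D
  D → b C
Productions for C:
  C → D n C
  C → n
  C → ε

No common prefixes found.

Answer: No, left-factoring is not needed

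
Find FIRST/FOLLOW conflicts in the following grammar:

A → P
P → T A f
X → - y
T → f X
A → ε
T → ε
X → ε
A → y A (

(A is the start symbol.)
A FIRST/FOLLOW conflict occurs when a non-terminal N has a nullable alternative N → β (β ⇒* ε) and another alternative N → α with FIRST(α) ∩ FOLLOW(N) ≠ ∅: on such a lookahead the parser cannot decide between expanding α and letting N vanish via β.

Nullable non-terminals: A, T, X.
FIRST sets used below: FIRST(P) = { 'f', 'y' }

A: nullable alternative(s) A → ε; FOLLOW(A) = { $, '(', 'f' }
  A → P: FIRST \ {ε} = { 'f', 'y' } — overlaps FOLLOW(A) on { 'f' }: CONFLICT
  A → ε: FIRST \ {ε} = { } — this is the only nullable alternative, skip
  A → y A (: FIRST \ {ε} = { 'y' } — disjoint from FOLLOW(A)

T: nullable alternative(s) T → ε; FOLLOW(T) = { 'f', 'y' }
  T → f X: FIRST \ {ε} = { 'f' } — overlaps FOLLOW(T) on { 'f' }: CONFLICT
  T → ε: FIRST \ {ε} = { } — this is the only nullable alternative, skip

X: nullable alternative(s) X → ε; FOLLOW(X) = { 'f', 'y' }
  X → - y: FIRST \ {ε} = { '-' } — disjoint from FOLLOW(X)
  X → ε: FIRST \ {ε} = { } — this is the only nullable alternative, skip

P has no nullable alternative, so no FIRST/FOLLOW check is needed there.

So the grammar has 2 FIRST/FOLLOW conflicts (marked CONFLICT above).

Answer: Yes. A → P with FOLLOW(A) on { 'f' }; T → f X with FOLLOW(T) on { 'f' }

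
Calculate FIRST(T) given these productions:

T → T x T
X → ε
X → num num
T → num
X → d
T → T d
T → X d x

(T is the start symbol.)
To compute FIRST(T), examine every production with T on the left-hand side, reading each right-hand side left to right until a non-nullable symbol is reached.

FIRST sets of the other non-terminals involved (by the same procedure, iterated to a fixed point):
  FIRST(X) = { 'd', 'num', ε }

From T → T x T:
  - T is the symbol being defined: contributes nothing new
    T is not nullable, so stop
From T → num:
  - num is a terminal: add 'num' and stop
From T → T d:
  - T is the symbol being defined: contributes nothing new
    T is not nullable, so stop
From T → X d x:
  - X is a non-terminal: add FIRST(X) \ {ε} = { 'd', 'num' }
    X is nullable, so continue to the next symbol
  - d is a terminal: add 'd' and stop

Collecting: FIRST(T) = { 'd', 'num' }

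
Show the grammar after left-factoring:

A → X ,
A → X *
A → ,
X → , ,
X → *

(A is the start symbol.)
A → X A'
A' → ,
A' → *
A → ,
X → , ,
X → *

Left-factoring transforms A → αβ₁ | αβ₂ into A → αA' and A' → β₁ | β₂
(α is the longest common prefix among the alternatives). Repeat until
no nonterminal has two alternatives with a common prefix.

Round 1: A has alternatives sharing prefix 'X'. Introduce A': A → X A'
  Add: A' → ,
  Add: A' → *

No remaining common prefixes — done.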